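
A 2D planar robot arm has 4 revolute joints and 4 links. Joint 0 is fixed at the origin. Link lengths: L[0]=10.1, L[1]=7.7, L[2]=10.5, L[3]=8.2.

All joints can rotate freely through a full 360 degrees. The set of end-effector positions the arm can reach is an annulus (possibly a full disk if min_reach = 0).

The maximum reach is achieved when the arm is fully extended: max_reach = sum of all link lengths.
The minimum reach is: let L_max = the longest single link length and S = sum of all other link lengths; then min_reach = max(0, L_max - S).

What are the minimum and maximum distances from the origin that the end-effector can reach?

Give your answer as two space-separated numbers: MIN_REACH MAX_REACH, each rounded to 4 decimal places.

Answer: 0.0000 36.5000

Derivation:
Link lengths: [10.1, 7.7, 10.5, 8.2]
max_reach = 10.1 + 7.7 + 10.5 + 8.2 = 36.5
L_max = max([10.1, 7.7, 10.5, 8.2]) = 10.5
S (sum of others) = 36.5 - 10.5 = 26
min_reach = max(0, 10.5 - 26) = max(0, -15.5) = 0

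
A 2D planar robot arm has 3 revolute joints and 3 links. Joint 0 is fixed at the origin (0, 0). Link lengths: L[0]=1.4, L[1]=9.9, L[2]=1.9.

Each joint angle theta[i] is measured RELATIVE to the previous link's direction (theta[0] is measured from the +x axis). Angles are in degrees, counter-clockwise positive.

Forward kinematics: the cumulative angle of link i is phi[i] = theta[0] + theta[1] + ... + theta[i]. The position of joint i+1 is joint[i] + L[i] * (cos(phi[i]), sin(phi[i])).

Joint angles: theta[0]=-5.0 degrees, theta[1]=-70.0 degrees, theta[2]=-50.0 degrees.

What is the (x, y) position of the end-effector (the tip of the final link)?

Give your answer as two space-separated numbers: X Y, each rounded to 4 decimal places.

Answer: 2.8672 -11.2411

Derivation:
joint[0] = (0.0000, 0.0000)  (base)
link 0: phi[0] = -5 = -5 deg
  cos(-5 deg) = 0.9962, sin(-5 deg) = -0.0872
  joint[1] = (0.0000, 0.0000) + 1.4 * (0.9962, -0.0872) = (0.0000 + 1.3947, 0.0000 + -0.1220) = (1.3947, -0.1220)
link 1: phi[1] = -5 + -70 = -75 deg
  cos(-75 deg) = 0.2588, sin(-75 deg) = -0.9659
  joint[2] = (1.3947, -0.1220) + 9.9 * (0.2588, -0.9659) = (1.3947 + 2.5623, -0.1220 + -9.5627) = (3.9570, -9.6847)
link 2: phi[2] = -5 + -70 + -50 = -125 deg
  cos(-125 deg) = -0.5736, sin(-125 deg) = -0.8192
  joint[3] = (3.9570, -9.6847) + 1.9 * (-0.5736, -0.8192) = (3.9570 + -1.0898, -9.6847 + -1.5564) = (2.8672, -11.2411)
End effector: (2.8672, -11.2411)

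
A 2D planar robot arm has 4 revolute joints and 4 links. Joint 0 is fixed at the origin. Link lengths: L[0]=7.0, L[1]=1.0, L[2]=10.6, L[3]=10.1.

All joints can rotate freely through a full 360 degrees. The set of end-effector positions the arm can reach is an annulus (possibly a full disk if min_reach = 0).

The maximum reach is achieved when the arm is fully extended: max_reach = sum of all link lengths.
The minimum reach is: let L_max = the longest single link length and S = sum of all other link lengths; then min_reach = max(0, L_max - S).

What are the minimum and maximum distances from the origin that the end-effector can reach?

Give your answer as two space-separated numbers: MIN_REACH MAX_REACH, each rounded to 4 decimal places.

Link lengths: [7.0, 1.0, 10.6, 10.1]
max_reach = 7 + 1 + 10.6 + 10.1 = 28.7
L_max = max([7.0, 1.0, 10.6, 10.1]) = 10.6
S (sum of others) = 28.7 - 10.6 = 18.1
min_reach = max(0, 10.6 - 18.1) = max(0, -7.5) = 0

Answer: 0.0000 28.7000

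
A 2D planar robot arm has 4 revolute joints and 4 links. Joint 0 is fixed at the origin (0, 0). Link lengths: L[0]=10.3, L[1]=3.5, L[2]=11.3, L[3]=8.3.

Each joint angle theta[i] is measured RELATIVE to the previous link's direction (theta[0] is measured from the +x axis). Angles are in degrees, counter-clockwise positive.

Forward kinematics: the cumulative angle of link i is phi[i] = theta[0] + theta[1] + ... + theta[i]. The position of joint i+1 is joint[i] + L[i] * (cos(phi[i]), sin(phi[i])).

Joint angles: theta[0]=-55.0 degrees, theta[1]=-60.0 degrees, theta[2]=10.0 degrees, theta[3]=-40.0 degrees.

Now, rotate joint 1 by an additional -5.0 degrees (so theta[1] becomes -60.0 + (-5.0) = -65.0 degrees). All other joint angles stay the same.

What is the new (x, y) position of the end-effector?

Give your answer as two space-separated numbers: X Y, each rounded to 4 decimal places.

joint[0] = (0.0000, 0.0000)  (base)
link 0: phi[0] = -55 = -55 deg
  cos(-55 deg) = 0.5736, sin(-55 deg) = -0.8192
  joint[1] = (0.0000, 0.0000) + 10.3 * (0.5736, -0.8192) = (0.0000 + 5.9078, 0.0000 + -8.4373) = (5.9078, -8.4373)
link 1: phi[1] = -55 + -65 = -120 deg
  cos(-120 deg) = -0.5000, sin(-120 deg) = -0.8660
  joint[2] = (5.9078, -8.4373) + 3.5 * (-0.5000, -0.8660) = (5.9078 + -1.7500, -8.4373 + -3.0311) = (4.1578, -11.4684)
link 2: phi[2] = -55 + -65 + 10 = -110 deg
  cos(-110 deg) = -0.3420, sin(-110 deg) = -0.9397
  joint[3] = (4.1578, -11.4684) + 11.3 * (-0.3420, -0.9397) = (4.1578 + -3.8648, -11.4684 + -10.6185) = (0.2930, -22.0869)
link 3: phi[3] = -55 + -65 + 10 + -40 = -150 deg
  cos(-150 deg) = -0.8660, sin(-150 deg) = -0.5000
  joint[4] = (0.2930, -22.0869) + 8.3 * (-0.8660, -0.5000) = (0.2930 + -7.1880, -22.0869 + -4.1500) = (-6.8950, -26.2369)
End effector: (-6.8950, -26.2369)

Answer: -6.8950 -26.2369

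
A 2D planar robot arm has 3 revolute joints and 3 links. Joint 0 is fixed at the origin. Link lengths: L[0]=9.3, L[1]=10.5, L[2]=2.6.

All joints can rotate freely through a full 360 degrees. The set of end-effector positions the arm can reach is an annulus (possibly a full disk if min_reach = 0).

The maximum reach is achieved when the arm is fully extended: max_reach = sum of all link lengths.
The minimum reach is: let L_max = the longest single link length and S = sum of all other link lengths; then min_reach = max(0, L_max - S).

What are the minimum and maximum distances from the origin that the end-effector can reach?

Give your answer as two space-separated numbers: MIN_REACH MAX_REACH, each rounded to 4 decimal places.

Answer: 0.0000 22.4000

Derivation:
Link lengths: [9.3, 10.5, 2.6]
max_reach = 9.3 + 10.5 + 2.6 = 22.4
L_max = max([9.3, 10.5, 2.6]) = 10.5
S (sum of others) = 22.4 - 10.5 = 11.9
min_reach = max(0, 10.5 - 11.9) = max(0, -1.4) = 0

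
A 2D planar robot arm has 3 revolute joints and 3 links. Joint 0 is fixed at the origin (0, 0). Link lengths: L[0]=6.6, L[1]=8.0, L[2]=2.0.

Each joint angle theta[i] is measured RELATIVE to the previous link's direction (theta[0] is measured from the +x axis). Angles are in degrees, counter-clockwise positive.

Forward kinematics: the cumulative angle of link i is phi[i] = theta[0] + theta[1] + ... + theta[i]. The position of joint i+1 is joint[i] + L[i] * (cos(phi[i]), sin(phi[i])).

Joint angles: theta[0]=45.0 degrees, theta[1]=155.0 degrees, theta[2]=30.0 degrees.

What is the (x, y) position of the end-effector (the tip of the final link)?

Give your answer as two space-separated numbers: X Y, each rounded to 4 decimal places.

joint[0] = (0.0000, 0.0000)  (base)
link 0: phi[0] = 45 = 45 deg
  cos(45 deg) = 0.7071, sin(45 deg) = 0.7071
  joint[1] = (0.0000, 0.0000) + 6.6 * (0.7071, 0.7071) = (0.0000 + 4.6669, 0.0000 + 4.6669) = (4.6669, 4.6669)
link 1: phi[1] = 45 + 155 = 200 deg
  cos(200 deg) = -0.9397, sin(200 deg) = -0.3420
  joint[2] = (4.6669, 4.6669) + 8 * (-0.9397, -0.3420) = (4.6669 + -7.5175, 4.6669 + -2.7362) = (-2.8506, 1.9307)
link 2: phi[2] = 45 + 155 + 30 = 230 deg
  cos(230 deg) = -0.6428, sin(230 deg) = -0.7660
  joint[3] = (-2.8506, 1.9307) + 2 * (-0.6428, -0.7660) = (-2.8506 + -1.2856, 1.9307 + -1.5321) = (-4.1362, 0.3987)
End effector: (-4.1362, 0.3987)

Answer: -4.1362 0.3987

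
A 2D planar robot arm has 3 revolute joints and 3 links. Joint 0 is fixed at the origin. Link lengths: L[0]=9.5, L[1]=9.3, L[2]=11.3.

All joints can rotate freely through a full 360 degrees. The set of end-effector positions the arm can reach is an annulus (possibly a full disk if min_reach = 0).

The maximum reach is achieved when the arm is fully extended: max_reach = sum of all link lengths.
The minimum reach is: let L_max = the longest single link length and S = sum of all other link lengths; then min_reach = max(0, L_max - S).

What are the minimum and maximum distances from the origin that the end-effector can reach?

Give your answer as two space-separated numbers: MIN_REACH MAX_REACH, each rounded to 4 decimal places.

Answer: 0.0000 30.1000

Derivation:
Link lengths: [9.5, 9.3, 11.3]
max_reach = 9.5 + 9.3 + 11.3 = 30.1
L_max = max([9.5, 9.3, 11.3]) = 11.3
S (sum of others) = 30.1 - 11.3 = 18.8
min_reach = max(0, 11.3 - 18.8) = max(0, -7.5) = 0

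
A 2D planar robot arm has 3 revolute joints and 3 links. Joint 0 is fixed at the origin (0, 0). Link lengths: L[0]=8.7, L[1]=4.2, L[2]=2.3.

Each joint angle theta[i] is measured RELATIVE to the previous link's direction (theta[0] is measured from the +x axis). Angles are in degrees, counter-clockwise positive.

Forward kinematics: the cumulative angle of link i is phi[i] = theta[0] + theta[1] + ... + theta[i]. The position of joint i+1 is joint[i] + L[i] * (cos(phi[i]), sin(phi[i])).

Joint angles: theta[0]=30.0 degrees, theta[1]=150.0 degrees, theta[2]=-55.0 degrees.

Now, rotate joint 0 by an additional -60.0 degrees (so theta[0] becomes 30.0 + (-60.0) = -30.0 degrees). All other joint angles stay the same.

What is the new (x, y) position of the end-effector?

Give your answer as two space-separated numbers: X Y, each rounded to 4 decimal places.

Answer: 6.4064 1.3718

Derivation:
joint[0] = (0.0000, 0.0000)  (base)
link 0: phi[0] = -30 = -30 deg
  cos(-30 deg) = 0.8660, sin(-30 deg) = -0.5000
  joint[1] = (0.0000, 0.0000) + 8.7 * (0.8660, -0.5000) = (0.0000 + 7.5344, 0.0000 + -4.3500) = (7.5344, -4.3500)
link 1: phi[1] = -30 + 150 = 120 deg
  cos(120 deg) = -0.5000, sin(120 deg) = 0.8660
  joint[2] = (7.5344, -4.3500) + 4.2 * (-0.5000, 0.8660) = (7.5344 + -2.1000, -4.3500 + 3.6373) = (5.4344, -0.7127)
link 2: phi[2] = -30 + 150 + -55 = 65 deg
  cos(65 deg) = 0.4226, sin(65 deg) = 0.9063
  joint[3] = (5.4344, -0.7127) + 2.3 * (0.4226, 0.9063) = (5.4344 + 0.9720, -0.7127 + 2.0845) = (6.4064, 1.3718)
End effector: (6.4064, 1.3718)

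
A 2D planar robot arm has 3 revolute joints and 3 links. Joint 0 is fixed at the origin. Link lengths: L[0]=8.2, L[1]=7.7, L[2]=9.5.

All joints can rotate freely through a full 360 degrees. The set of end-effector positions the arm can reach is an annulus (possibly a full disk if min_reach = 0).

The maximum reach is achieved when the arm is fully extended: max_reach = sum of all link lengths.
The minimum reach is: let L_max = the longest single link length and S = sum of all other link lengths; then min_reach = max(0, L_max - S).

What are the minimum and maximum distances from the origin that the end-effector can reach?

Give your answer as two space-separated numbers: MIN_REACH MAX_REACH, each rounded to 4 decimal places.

Answer: 0.0000 25.4000

Derivation:
Link lengths: [8.2, 7.7, 9.5]
max_reach = 8.2 + 7.7 + 9.5 = 25.4
L_max = max([8.2, 7.7, 9.5]) = 9.5
S (sum of others) = 25.4 - 9.5 = 15.9
min_reach = max(0, 9.5 - 15.9) = max(0, -6.4) = 0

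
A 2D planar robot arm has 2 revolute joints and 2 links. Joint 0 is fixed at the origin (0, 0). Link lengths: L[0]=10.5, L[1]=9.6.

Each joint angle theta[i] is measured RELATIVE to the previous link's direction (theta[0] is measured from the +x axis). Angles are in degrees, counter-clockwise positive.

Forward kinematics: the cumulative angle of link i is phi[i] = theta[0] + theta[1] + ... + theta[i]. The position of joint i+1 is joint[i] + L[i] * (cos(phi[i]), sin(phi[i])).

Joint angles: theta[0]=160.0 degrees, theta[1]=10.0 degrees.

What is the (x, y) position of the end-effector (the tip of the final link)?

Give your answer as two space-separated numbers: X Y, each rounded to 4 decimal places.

Answer: -19.3209 5.2582

Derivation:
joint[0] = (0.0000, 0.0000)  (base)
link 0: phi[0] = 160 = 160 deg
  cos(160 deg) = -0.9397, sin(160 deg) = 0.3420
  joint[1] = (0.0000, 0.0000) + 10.5 * (-0.9397, 0.3420) = (0.0000 + -9.8668, 0.0000 + 3.5912) = (-9.8668, 3.5912)
link 1: phi[1] = 160 + 10 = 170 deg
  cos(170 deg) = -0.9848, sin(170 deg) = 0.1736
  joint[2] = (-9.8668, 3.5912) + 9.6 * (-0.9848, 0.1736) = (-9.8668 + -9.4542, 3.5912 + 1.6670) = (-19.3209, 5.2582)
End effector: (-19.3209, 5.2582)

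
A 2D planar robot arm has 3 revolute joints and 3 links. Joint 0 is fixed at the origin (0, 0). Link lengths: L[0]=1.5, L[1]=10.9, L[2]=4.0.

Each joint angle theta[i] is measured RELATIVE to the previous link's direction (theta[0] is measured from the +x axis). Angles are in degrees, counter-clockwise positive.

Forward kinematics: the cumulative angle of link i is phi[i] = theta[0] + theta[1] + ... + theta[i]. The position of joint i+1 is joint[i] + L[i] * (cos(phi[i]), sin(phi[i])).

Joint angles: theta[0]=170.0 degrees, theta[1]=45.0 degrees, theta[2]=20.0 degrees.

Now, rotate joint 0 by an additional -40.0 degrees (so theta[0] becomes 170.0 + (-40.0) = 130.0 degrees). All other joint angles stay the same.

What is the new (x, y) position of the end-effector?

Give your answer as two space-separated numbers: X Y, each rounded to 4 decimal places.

joint[0] = (0.0000, 0.0000)  (base)
link 0: phi[0] = 130 = 130 deg
  cos(130 deg) = -0.6428, sin(130 deg) = 0.7660
  joint[1] = (0.0000, 0.0000) + 1.5 * (-0.6428, 0.7660) = (0.0000 + -0.9642, 0.0000 + 1.1491) = (-0.9642, 1.1491)
link 1: phi[1] = 130 + 45 = 175 deg
  cos(175 deg) = -0.9962, sin(175 deg) = 0.0872
  joint[2] = (-0.9642, 1.1491) + 10.9 * (-0.9962, 0.0872) = (-0.9642 + -10.8585, 1.1491 + 0.9500) = (-11.8227, 2.0991)
link 2: phi[2] = 130 + 45 + 20 = 195 deg
  cos(195 deg) = -0.9659, sin(195 deg) = -0.2588
  joint[3] = (-11.8227, 2.0991) + 4 * (-0.9659, -0.2588) = (-11.8227 + -3.8637, 2.0991 + -1.0353) = (-15.6864, 1.0638)
End effector: (-15.6864, 1.0638)

Answer: -15.6864 1.0638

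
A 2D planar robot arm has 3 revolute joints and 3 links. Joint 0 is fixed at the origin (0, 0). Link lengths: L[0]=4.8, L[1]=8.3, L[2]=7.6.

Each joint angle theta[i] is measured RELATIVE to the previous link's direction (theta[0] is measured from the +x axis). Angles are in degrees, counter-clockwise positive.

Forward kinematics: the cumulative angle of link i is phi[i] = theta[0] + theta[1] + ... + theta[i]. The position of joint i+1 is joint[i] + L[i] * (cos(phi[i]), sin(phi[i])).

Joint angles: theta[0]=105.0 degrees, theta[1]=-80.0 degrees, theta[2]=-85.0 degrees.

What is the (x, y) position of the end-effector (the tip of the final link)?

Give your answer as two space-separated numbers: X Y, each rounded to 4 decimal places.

joint[0] = (0.0000, 0.0000)  (base)
link 0: phi[0] = 105 = 105 deg
  cos(105 deg) = -0.2588, sin(105 deg) = 0.9659
  joint[1] = (0.0000, 0.0000) + 4.8 * (-0.2588, 0.9659) = (0.0000 + -1.2423, 0.0000 + 4.6364) = (-1.2423, 4.6364)
link 1: phi[1] = 105 + -80 = 25 deg
  cos(25 deg) = 0.9063, sin(25 deg) = 0.4226
  joint[2] = (-1.2423, 4.6364) + 8.3 * (0.9063, 0.4226) = (-1.2423 + 7.5224, 4.6364 + 3.5077) = (6.2800, 8.1442)
link 2: phi[2] = 105 + -80 + -85 = -60 deg
  cos(-60 deg) = 0.5000, sin(-60 deg) = -0.8660
  joint[3] = (6.2800, 8.1442) + 7.6 * (0.5000, -0.8660) = (6.2800 + 3.8000, 8.1442 + -6.5818) = (10.0800, 1.5624)
End effector: (10.0800, 1.5624)

Answer: 10.0800 1.5624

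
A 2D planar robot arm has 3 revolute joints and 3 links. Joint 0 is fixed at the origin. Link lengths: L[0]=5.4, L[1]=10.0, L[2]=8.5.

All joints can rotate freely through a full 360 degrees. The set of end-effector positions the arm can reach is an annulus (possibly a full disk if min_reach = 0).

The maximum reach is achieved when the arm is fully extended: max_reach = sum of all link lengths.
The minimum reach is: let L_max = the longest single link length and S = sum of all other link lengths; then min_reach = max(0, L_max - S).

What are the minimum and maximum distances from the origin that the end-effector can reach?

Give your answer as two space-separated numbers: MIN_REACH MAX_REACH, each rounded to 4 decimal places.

Answer: 0.0000 23.9000

Derivation:
Link lengths: [5.4, 10.0, 8.5]
max_reach = 5.4 + 10 + 8.5 = 23.9
L_max = max([5.4, 10.0, 8.5]) = 10
S (sum of others) = 23.9 - 10 = 13.9
min_reach = max(0, 10 - 13.9) = max(0, -3.9) = 0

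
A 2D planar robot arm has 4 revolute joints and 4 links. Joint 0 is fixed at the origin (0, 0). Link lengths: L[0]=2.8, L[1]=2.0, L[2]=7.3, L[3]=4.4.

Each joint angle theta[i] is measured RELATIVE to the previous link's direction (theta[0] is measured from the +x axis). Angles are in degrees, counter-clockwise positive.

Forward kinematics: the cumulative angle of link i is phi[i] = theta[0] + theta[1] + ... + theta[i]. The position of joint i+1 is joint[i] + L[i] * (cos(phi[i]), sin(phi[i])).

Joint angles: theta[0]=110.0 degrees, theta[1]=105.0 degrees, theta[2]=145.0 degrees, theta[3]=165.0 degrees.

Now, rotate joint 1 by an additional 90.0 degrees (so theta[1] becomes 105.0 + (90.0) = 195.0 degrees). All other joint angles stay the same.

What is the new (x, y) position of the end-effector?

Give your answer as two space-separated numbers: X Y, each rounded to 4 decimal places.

joint[0] = (0.0000, 0.0000)  (base)
link 0: phi[0] = 110 = 110 deg
  cos(110 deg) = -0.3420, sin(110 deg) = 0.9397
  joint[1] = (0.0000, 0.0000) + 2.8 * (-0.3420, 0.9397) = (0.0000 + -0.9577, 0.0000 + 2.6311) = (-0.9577, 2.6311)
link 1: phi[1] = 110 + 195 = 305 deg
  cos(305 deg) = 0.5736, sin(305 deg) = -0.8192
  joint[2] = (-0.9577, 2.6311) + 2 * (0.5736, -0.8192) = (-0.9577 + 1.1472, 2.6311 + -1.6383) = (0.1895, 0.9928)
link 2: phi[2] = 110 + 195 + 145 = 450 deg
  cos(450 deg) = 0.0000, sin(450 deg) = 1.0000
  joint[3] = (0.1895, 0.9928) + 7.3 * (0.0000, 1.0000) = (0.1895 + 0.0000, 0.9928 + 7.3000) = (0.1895, 8.2928)
link 3: phi[3] = 110 + 195 + 145 + 165 = 615 deg
  cos(615 deg) = -0.2588, sin(615 deg) = -0.9659
  joint[4] = (0.1895, 8.2928) + 4.4 * (-0.2588, -0.9659) = (0.1895 + -1.1388, 8.2928 + -4.2501) = (-0.9493, 4.0428)
End effector: (-0.9493, 4.0428)

Answer: -0.9493 4.0428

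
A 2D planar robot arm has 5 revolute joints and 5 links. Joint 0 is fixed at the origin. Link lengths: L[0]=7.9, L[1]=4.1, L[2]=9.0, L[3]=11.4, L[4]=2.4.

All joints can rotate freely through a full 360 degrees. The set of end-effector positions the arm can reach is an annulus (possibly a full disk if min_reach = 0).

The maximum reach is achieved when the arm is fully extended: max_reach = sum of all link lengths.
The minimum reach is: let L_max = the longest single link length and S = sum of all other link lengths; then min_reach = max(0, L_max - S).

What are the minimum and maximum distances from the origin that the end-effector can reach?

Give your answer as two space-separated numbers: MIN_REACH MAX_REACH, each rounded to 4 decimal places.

Answer: 0.0000 34.8000

Derivation:
Link lengths: [7.9, 4.1, 9.0, 11.4, 2.4]
max_reach = 7.9 + 4.1 + 9 + 11.4 + 2.4 = 34.8
L_max = max([7.9, 4.1, 9.0, 11.4, 2.4]) = 11.4
S (sum of others) = 34.8 - 11.4 = 23.4
min_reach = max(0, 11.4 - 23.4) = max(0, -12) = 0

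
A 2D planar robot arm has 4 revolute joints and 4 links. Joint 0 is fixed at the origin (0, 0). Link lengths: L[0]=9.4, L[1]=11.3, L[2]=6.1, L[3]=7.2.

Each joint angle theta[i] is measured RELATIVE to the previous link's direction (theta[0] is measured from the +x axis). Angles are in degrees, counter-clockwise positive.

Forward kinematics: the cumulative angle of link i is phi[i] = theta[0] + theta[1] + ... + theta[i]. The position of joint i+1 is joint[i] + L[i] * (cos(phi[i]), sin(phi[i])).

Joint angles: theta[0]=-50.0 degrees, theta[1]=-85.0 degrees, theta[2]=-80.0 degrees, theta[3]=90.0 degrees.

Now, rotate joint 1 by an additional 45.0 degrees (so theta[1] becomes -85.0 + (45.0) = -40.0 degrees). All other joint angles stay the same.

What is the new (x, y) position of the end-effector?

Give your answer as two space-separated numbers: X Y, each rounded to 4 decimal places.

joint[0] = (0.0000, 0.0000)  (base)
link 0: phi[0] = -50 = -50 deg
  cos(-50 deg) = 0.6428, sin(-50 deg) = -0.7660
  joint[1] = (0.0000, 0.0000) + 9.4 * (0.6428, -0.7660) = (0.0000 + 6.0422, 0.0000 + -7.2008) = (6.0422, -7.2008)
link 1: phi[1] = -50 + -40 = -90 deg
  cos(-90 deg) = 0.0000, sin(-90 deg) = -1.0000
  joint[2] = (6.0422, -7.2008) + 11.3 * (0.0000, -1.0000) = (6.0422 + 0.0000, -7.2008 + -11.3000) = (6.0422, -18.5008)
link 2: phi[2] = -50 + -40 + -80 = -170 deg
  cos(-170 deg) = -0.9848, sin(-170 deg) = -0.1736
  joint[3] = (6.0422, -18.5008) + 6.1 * (-0.9848, -0.1736) = (6.0422 + -6.0073, -18.5008 + -1.0593) = (0.0349, -19.5601)
link 3: phi[3] = -50 + -40 + -80 + 90 = -80 deg
  cos(-80 deg) = 0.1736, sin(-80 deg) = -0.9848
  joint[4] = (0.0349, -19.5601) + 7.2 * (0.1736, -0.9848) = (0.0349 + 1.2503, -19.5601 + -7.0906) = (1.2851, -26.6507)
End effector: (1.2851, -26.6507)

Answer: 1.2851 -26.6507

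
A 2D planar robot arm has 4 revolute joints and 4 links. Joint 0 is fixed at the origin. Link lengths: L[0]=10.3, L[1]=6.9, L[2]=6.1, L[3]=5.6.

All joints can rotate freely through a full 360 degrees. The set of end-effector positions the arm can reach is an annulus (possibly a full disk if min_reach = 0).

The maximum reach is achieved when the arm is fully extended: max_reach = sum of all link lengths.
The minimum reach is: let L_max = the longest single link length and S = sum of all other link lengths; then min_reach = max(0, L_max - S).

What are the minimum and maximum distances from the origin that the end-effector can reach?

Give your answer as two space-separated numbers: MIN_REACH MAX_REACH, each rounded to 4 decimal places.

Answer: 0.0000 28.9000

Derivation:
Link lengths: [10.3, 6.9, 6.1, 5.6]
max_reach = 10.3 + 6.9 + 6.1 + 5.6 = 28.9
L_max = max([10.3, 6.9, 6.1, 5.6]) = 10.3
S (sum of others) = 28.9 - 10.3 = 18.6
min_reach = max(0, 10.3 - 18.6) = max(0, -8.3) = 0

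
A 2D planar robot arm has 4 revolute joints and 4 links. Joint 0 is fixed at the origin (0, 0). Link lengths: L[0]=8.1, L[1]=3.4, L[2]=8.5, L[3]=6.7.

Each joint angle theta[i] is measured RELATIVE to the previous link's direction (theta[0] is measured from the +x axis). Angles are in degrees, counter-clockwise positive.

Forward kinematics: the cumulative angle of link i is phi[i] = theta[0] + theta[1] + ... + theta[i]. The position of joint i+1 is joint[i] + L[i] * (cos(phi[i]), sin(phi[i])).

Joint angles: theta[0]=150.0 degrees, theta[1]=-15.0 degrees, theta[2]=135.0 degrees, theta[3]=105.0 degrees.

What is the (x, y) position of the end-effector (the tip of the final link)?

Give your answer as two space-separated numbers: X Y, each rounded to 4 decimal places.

joint[0] = (0.0000, 0.0000)  (base)
link 0: phi[0] = 150 = 150 deg
  cos(150 deg) = -0.8660, sin(150 deg) = 0.5000
  joint[1] = (0.0000, 0.0000) + 8.1 * (-0.8660, 0.5000) = (0.0000 + -7.0148, 0.0000 + 4.0500) = (-7.0148, 4.0500)
link 1: phi[1] = 150 + -15 = 135 deg
  cos(135 deg) = -0.7071, sin(135 deg) = 0.7071
  joint[2] = (-7.0148, 4.0500) + 3.4 * (-0.7071, 0.7071) = (-7.0148 + -2.4042, 4.0500 + 2.4042) = (-9.4190, 6.4542)
link 2: phi[2] = 150 + -15 + 135 = 270 deg
  cos(270 deg) = -0.0000, sin(270 deg) = -1.0000
  joint[3] = (-9.4190, 6.4542) + 8.5 * (-0.0000, -1.0000) = (-9.4190 + -0.0000, 6.4542 + -8.5000) = (-9.4190, -2.0458)
link 3: phi[3] = 150 + -15 + 135 + 105 = 375 deg
  cos(375 deg) = 0.9659, sin(375 deg) = 0.2588
  joint[4] = (-9.4190, -2.0458) + 6.7 * (0.9659, 0.2588) = (-9.4190 + 6.4717, -2.0458 + 1.7341) = (-2.9473, -0.3117)
End effector: (-2.9473, -0.3117)

Answer: -2.9473 -0.3117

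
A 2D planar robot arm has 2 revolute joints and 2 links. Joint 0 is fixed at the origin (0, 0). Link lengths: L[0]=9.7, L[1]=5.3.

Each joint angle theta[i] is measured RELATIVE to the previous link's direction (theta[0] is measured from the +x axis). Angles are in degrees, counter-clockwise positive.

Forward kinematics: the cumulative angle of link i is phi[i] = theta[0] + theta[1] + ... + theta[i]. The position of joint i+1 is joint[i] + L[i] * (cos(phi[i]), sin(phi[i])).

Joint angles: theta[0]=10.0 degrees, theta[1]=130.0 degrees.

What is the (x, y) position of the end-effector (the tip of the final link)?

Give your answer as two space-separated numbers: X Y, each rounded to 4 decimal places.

joint[0] = (0.0000, 0.0000)  (base)
link 0: phi[0] = 10 = 10 deg
  cos(10 deg) = 0.9848, sin(10 deg) = 0.1736
  joint[1] = (0.0000, 0.0000) + 9.7 * (0.9848, 0.1736) = (0.0000 + 9.5526, 0.0000 + 1.6844) = (9.5526, 1.6844)
link 1: phi[1] = 10 + 130 = 140 deg
  cos(140 deg) = -0.7660, sin(140 deg) = 0.6428
  joint[2] = (9.5526, 1.6844) + 5.3 * (-0.7660, 0.6428) = (9.5526 + -4.0600, 1.6844 + 3.4068) = (5.4926, 5.0912)
End effector: (5.4926, 5.0912)

Answer: 5.4926 5.0912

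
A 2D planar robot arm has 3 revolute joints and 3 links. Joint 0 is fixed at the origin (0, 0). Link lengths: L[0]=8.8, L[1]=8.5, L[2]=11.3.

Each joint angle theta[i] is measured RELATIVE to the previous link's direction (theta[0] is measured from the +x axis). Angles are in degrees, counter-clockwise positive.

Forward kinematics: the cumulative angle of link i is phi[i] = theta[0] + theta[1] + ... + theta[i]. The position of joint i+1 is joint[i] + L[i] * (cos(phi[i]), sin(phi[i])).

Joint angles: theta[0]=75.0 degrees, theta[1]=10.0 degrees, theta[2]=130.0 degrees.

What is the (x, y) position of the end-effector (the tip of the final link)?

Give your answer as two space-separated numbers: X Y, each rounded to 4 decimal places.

joint[0] = (0.0000, 0.0000)  (base)
link 0: phi[0] = 75 = 75 deg
  cos(75 deg) = 0.2588, sin(75 deg) = 0.9659
  joint[1] = (0.0000, 0.0000) + 8.8 * (0.2588, 0.9659) = (0.0000 + 2.2776, 0.0000 + 8.5001) = (2.2776, 8.5001)
link 1: phi[1] = 75 + 10 = 85 deg
  cos(85 deg) = 0.0872, sin(85 deg) = 0.9962
  joint[2] = (2.2776, 8.5001) + 8.5 * (0.0872, 0.9962) = (2.2776 + 0.7408, 8.5001 + 8.4677) = (3.0184, 16.9678)
link 2: phi[2] = 75 + 10 + 130 = 215 deg
  cos(215 deg) = -0.8192, sin(215 deg) = -0.5736
  joint[3] = (3.0184, 16.9678) + 11.3 * (-0.8192, -0.5736) = (3.0184 + -9.2564, 16.9678 + -6.4814) = (-6.2380, 10.4864)
End effector: (-6.2380, 10.4864)

Answer: -6.2380 10.4864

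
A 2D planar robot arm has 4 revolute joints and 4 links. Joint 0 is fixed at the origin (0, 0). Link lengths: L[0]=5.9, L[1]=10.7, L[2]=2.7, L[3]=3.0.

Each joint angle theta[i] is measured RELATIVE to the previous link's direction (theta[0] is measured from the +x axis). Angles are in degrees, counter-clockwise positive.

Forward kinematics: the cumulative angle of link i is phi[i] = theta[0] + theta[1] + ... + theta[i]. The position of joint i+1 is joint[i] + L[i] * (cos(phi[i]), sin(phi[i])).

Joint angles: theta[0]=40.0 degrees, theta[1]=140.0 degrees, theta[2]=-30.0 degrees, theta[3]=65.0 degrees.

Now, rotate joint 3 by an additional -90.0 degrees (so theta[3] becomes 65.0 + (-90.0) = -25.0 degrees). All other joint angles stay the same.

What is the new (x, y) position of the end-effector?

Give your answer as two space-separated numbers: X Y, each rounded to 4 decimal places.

joint[0] = (0.0000, 0.0000)  (base)
link 0: phi[0] = 40 = 40 deg
  cos(40 deg) = 0.7660, sin(40 deg) = 0.6428
  joint[1] = (0.0000, 0.0000) + 5.9 * (0.7660, 0.6428) = (0.0000 + 4.5197, 0.0000 + 3.7924) = (4.5197, 3.7924)
link 1: phi[1] = 40 + 140 = 180 deg
  cos(180 deg) = -1.0000, sin(180 deg) = 0.0000
  joint[2] = (4.5197, 3.7924) + 10.7 * (-1.0000, 0.0000) = (4.5197 + -10.7000, 3.7924 + 0.0000) = (-6.1803, 3.7924)
link 2: phi[2] = 40 + 140 + -30 = 150 deg
  cos(150 deg) = -0.8660, sin(150 deg) = 0.5000
  joint[3] = (-6.1803, 3.7924) + 2.7 * (-0.8660, 0.5000) = (-6.1803 + -2.3383, 3.7924 + 1.3500) = (-8.5186, 5.1424)
link 3: phi[3] = 40 + 140 + -30 + -25 = 125 deg
  cos(125 deg) = -0.5736, sin(125 deg) = 0.8192
  joint[4] = (-8.5186, 5.1424) + 3 * (-0.5736, 0.8192) = (-8.5186 + -1.7207, 5.1424 + 2.4575) = (-10.2393, 7.5999)
End effector: (-10.2393, 7.5999)

Answer: -10.2393 7.5999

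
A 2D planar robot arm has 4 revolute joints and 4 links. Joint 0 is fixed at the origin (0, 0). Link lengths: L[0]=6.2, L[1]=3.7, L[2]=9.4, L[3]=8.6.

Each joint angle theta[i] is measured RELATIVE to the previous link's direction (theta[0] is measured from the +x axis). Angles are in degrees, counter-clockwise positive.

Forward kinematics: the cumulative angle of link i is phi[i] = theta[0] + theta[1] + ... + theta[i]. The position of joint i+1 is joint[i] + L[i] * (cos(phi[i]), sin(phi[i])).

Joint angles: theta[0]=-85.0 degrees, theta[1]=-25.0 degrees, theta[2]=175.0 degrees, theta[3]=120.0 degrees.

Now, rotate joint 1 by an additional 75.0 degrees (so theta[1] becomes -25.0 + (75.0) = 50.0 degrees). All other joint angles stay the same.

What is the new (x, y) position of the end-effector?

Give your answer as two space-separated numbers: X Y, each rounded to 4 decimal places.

joint[0] = (0.0000, 0.0000)  (base)
link 0: phi[0] = -85 = -85 deg
  cos(-85 deg) = 0.0872, sin(-85 deg) = -0.9962
  joint[1] = (0.0000, 0.0000) + 6.2 * (0.0872, -0.9962) = (0.0000 + 0.5404, 0.0000 + -6.1764) = (0.5404, -6.1764)
link 1: phi[1] = -85 + 50 = -35 deg
  cos(-35 deg) = 0.8192, sin(-35 deg) = -0.5736
  joint[2] = (0.5404, -6.1764) + 3.7 * (0.8192, -0.5736) = (0.5404 + 3.0309, -6.1764 + -2.1222) = (3.5712, -8.2986)
link 2: phi[2] = -85 + 50 + 175 = 140 deg
  cos(140 deg) = -0.7660, sin(140 deg) = 0.6428
  joint[3] = (3.5712, -8.2986) + 9.4 * (-0.7660, 0.6428) = (3.5712 + -7.2008, -8.2986 + 6.0422) = (-3.6296, -2.2564)
link 3: phi[3] = -85 + 50 + 175 + 120 = 260 deg
  cos(260 deg) = -0.1736, sin(260 deg) = -0.9848
  joint[4] = (-3.6296, -2.2564) + 8.6 * (-0.1736, -0.9848) = (-3.6296 + -1.4934, -2.2564 + -8.4693) = (-5.1230, -10.7258)
End effector: (-5.1230, -10.7258)

Answer: -5.1230 -10.7258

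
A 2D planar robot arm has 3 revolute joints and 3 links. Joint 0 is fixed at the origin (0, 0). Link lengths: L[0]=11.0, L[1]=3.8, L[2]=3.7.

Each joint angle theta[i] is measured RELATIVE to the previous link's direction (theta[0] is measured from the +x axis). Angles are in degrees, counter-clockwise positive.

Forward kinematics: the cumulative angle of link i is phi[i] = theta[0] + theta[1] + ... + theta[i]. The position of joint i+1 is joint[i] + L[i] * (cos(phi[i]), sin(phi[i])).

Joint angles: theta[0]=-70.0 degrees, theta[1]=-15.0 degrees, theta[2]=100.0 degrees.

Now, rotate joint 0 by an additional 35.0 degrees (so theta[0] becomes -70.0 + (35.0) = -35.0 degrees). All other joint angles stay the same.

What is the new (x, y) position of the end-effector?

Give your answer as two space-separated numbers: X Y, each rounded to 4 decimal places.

Answer: 13.8316 -6.3859

Derivation:
joint[0] = (0.0000, 0.0000)  (base)
link 0: phi[0] = -35 = -35 deg
  cos(-35 deg) = 0.8192, sin(-35 deg) = -0.5736
  joint[1] = (0.0000, 0.0000) + 11 * (0.8192, -0.5736) = (0.0000 + 9.0107, 0.0000 + -6.3093) = (9.0107, -6.3093)
link 1: phi[1] = -35 + -15 = -50 deg
  cos(-50 deg) = 0.6428, sin(-50 deg) = -0.7660
  joint[2] = (9.0107, -6.3093) + 3.8 * (0.6428, -0.7660) = (9.0107 + 2.4426, -6.3093 + -2.9110) = (11.4533, -9.2203)
link 2: phi[2] = -35 + -15 + 100 = 50 deg
  cos(50 deg) = 0.6428, sin(50 deg) = 0.7660
  joint[3] = (11.4533, -9.2203) + 3.7 * (0.6428, 0.7660) = (11.4533 + 2.3783, -9.2203 + 2.8344) = (13.8316, -6.3859)
End effector: (13.8316, -6.3859)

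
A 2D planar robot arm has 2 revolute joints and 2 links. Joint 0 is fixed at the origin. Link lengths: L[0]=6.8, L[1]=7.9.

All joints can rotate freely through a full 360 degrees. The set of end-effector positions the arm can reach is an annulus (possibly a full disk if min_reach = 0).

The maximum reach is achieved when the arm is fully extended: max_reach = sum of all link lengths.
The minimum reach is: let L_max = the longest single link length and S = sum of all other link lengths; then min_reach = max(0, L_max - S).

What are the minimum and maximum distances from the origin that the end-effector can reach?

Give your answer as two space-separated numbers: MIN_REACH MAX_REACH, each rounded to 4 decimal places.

Answer: 1.1000 14.7000

Derivation:
Link lengths: [6.8, 7.9]
max_reach = 6.8 + 7.9 = 14.7
L_max = max([6.8, 7.9]) = 7.9
S (sum of others) = 14.7 - 7.9 = 6.8
min_reach = max(0, 7.9 - 6.8) = max(0, 1.1) = 1.1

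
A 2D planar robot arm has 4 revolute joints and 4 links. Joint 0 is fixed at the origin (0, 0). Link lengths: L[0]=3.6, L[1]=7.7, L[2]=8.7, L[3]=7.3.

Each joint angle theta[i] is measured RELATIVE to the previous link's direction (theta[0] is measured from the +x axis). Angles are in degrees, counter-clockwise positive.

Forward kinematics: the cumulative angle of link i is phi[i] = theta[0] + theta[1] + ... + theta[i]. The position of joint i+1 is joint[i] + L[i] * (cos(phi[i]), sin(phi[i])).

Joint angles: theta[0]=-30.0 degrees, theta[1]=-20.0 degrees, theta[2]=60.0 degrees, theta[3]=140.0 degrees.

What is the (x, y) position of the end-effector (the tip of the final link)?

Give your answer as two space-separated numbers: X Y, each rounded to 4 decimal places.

Answer: 10.3130 -2.5378

Derivation:
joint[0] = (0.0000, 0.0000)  (base)
link 0: phi[0] = -30 = -30 deg
  cos(-30 deg) = 0.8660, sin(-30 deg) = -0.5000
  joint[1] = (0.0000, 0.0000) + 3.6 * (0.8660, -0.5000) = (0.0000 + 3.1177, 0.0000 + -1.8000) = (3.1177, -1.8000)
link 1: phi[1] = -30 + -20 = -50 deg
  cos(-50 deg) = 0.6428, sin(-50 deg) = -0.7660
  joint[2] = (3.1177, -1.8000) + 7.7 * (0.6428, -0.7660) = (3.1177 + 4.9495, -1.8000 + -5.8985) = (8.0672, -7.6985)
link 2: phi[2] = -30 + -20 + 60 = 10 deg
  cos(10 deg) = 0.9848, sin(10 deg) = 0.1736
  joint[3] = (8.0672, -7.6985) + 8.7 * (0.9848, 0.1736) = (8.0672 + 8.5678, -7.6985 + 1.5107) = (16.6350, -6.1878)
link 3: phi[3] = -30 + -20 + 60 + 140 = 150 deg
  cos(150 deg) = -0.8660, sin(150 deg) = 0.5000
  joint[4] = (16.6350, -6.1878) + 7.3 * (-0.8660, 0.5000) = (16.6350 + -6.3220, -6.1878 + 3.6500) = (10.3130, -2.5378)
End effector: (10.3130, -2.5378)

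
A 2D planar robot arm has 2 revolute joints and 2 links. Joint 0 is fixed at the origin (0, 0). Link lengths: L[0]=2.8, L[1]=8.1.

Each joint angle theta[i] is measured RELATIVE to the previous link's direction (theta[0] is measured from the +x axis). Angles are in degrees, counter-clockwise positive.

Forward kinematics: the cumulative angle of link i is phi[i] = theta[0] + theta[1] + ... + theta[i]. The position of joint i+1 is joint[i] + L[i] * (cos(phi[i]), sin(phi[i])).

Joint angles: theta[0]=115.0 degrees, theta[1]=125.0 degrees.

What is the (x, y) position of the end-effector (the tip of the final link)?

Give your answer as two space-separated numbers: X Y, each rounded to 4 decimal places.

joint[0] = (0.0000, 0.0000)  (base)
link 0: phi[0] = 115 = 115 deg
  cos(115 deg) = -0.4226, sin(115 deg) = 0.9063
  joint[1] = (0.0000, 0.0000) + 2.8 * (-0.4226, 0.9063) = (0.0000 + -1.1833, 0.0000 + 2.5377) = (-1.1833, 2.5377)
link 1: phi[1] = 115 + 125 = 240 deg
  cos(240 deg) = -0.5000, sin(240 deg) = -0.8660
  joint[2] = (-1.1833, 2.5377) + 8.1 * (-0.5000, -0.8660) = (-1.1833 + -4.0500, 2.5377 + -7.0148) = (-5.2333, -4.4771)
End effector: (-5.2333, -4.4771)

Answer: -5.2333 -4.4771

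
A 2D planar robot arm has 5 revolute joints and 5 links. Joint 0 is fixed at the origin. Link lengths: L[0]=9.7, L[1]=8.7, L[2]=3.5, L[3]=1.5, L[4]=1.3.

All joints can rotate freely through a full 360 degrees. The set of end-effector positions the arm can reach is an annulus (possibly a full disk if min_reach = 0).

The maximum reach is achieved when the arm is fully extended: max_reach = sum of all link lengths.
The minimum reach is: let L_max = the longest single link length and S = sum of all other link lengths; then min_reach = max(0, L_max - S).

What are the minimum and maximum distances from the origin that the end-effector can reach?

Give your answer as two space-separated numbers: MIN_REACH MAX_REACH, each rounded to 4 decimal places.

Answer: 0.0000 24.7000

Derivation:
Link lengths: [9.7, 8.7, 3.5, 1.5, 1.3]
max_reach = 9.7 + 8.7 + 3.5 + 1.5 + 1.3 = 24.7
L_max = max([9.7, 8.7, 3.5, 1.5, 1.3]) = 9.7
S (sum of others) = 24.7 - 9.7 = 15
min_reach = max(0, 9.7 - 15) = max(0, -5.3) = 0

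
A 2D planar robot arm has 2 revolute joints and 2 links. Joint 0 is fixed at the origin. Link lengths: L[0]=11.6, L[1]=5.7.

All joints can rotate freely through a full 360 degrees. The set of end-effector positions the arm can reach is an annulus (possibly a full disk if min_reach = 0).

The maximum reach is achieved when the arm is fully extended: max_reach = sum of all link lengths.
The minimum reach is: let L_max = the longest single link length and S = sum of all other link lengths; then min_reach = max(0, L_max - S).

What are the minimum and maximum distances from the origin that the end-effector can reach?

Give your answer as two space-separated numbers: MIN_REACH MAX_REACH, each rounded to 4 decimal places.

Link lengths: [11.6, 5.7]
max_reach = 11.6 + 5.7 = 17.3
L_max = max([11.6, 5.7]) = 11.6
S (sum of others) = 17.3 - 11.6 = 5.7
min_reach = max(0, 11.6 - 5.7) = max(0, 5.9) = 5.9

Answer: 5.9000 17.3000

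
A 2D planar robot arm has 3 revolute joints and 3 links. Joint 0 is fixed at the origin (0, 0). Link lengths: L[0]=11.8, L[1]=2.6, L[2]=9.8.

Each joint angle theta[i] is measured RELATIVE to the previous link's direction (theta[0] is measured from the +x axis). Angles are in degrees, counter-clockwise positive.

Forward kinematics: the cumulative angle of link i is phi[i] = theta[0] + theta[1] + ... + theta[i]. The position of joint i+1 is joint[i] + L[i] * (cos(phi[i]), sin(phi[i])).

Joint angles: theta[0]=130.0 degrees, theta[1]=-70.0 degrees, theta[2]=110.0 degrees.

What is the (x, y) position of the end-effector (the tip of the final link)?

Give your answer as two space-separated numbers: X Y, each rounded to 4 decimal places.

joint[0] = (0.0000, 0.0000)  (base)
link 0: phi[0] = 130 = 130 deg
  cos(130 deg) = -0.6428, sin(130 deg) = 0.7660
  joint[1] = (0.0000, 0.0000) + 11.8 * (-0.6428, 0.7660) = (0.0000 + -7.5849, 0.0000 + 9.0393) = (-7.5849, 9.0393)
link 1: phi[1] = 130 + -70 = 60 deg
  cos(60 deg) = 0.5000, sin(60 deg) = 0.8660
  joint[2] = (-7.5849, 9.0393) + 2.6 * (0.5000, 0.8660) = (-7.5849 + 1.3000, 9.0393 + 2.2517) = (-6.2849, 11.2910)
link 2: phi[2] = 130 + -70 + 110 = 170 deg
  cos(170 deg) = -0.9848, sin(170 deg) = 0.1736
  joint[3] = (-6.2849, 11.2910) + 9.8 * (-0.9848, 0.1736) = (-6.2849 + -9.6511, 11.2910 + 1.7018) = (-15.9360, 12.9927)
End effector: (-15.9360, 12.9927)

Answer: -15.9360 12.9927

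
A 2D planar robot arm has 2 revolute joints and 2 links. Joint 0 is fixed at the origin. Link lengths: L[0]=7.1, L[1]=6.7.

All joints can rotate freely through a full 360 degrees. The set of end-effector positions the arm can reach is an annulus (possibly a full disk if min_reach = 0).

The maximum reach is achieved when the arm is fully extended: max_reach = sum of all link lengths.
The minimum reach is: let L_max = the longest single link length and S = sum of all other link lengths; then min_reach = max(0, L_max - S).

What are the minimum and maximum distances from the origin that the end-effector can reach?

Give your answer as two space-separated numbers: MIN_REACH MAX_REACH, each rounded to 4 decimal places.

Answer: 0.4000 13.8000

Derivation:
Link lengths: [7.1, 6.7]
max_reach = 7.1 + 6.7 = 13.8
L_max = max([7.1, 6.7]) = 7.1
S (sum of others) = 13.8 - 7.1 = 6.7
min_reach = max(0, 7.1 - 6.7) = max(0, 0.4) = 0.4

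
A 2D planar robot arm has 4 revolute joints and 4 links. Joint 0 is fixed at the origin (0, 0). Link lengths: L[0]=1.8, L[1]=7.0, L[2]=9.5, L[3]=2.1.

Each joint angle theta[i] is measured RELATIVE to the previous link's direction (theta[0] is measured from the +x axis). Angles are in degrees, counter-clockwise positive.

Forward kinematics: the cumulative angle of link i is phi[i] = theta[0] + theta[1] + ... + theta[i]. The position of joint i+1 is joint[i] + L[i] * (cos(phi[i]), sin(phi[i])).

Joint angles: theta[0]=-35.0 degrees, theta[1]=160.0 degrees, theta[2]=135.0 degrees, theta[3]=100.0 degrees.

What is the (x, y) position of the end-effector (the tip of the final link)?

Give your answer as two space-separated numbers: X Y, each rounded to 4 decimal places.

joint[0] = (0.0000, 0.0000)  (base)
link 0: phi[0] = -35 = -35 deg
  cos(-35 deg) = 0.8192, sin(-35 deg) = -0.5736
  joint[1] = (0.0000, 0.0000) + 1.8 * (0.8192, -0.5736) = (0.0000 + 1.4745, 0.0000 + -1.0324) = (1.4745, -1.0324)
link 1: phi[1] = -35 + 160 = 125 deg
  cos(125 deg) = -0.5736, sin(125 deg) = 0.8192
  joint[2] = (1.4745, -1.0324) + 7 * (-0.5736, 0.8192) = (1.4745 + -4.0150, -1.0324 + 5.7341) = (-2.5406, 4.7016)
link 2: phi[2] = -35 + 160 + 135 = 260 deg
  cos(260 deg) = -0.1736, sin(260 deg) = -0.9848
  joint[3] = (-2.5406, 4.7016) + 9.5 * (-0.1736, -0.9848) = (-2.5406 + -1.6497, 4.7016 + -9.3557) = (-4.1902, -4.6540)
link 3: phi[3] = -35 + 160 + 135 + 100 = 360 deg
  cos(360 deg) = 1.0000, sin(360 deg) = -0.0000
  joint[4] = (-4.1902, -4.6540) + 2.1 * (1.0000, -0.0000) = (-4.1902 + 2.1000, -4.6540 + -0.0000) = (-2.0902, -4.6540)
End effector: (-2.0902, -4.6540)

Answer: -2.0902 -4.6540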